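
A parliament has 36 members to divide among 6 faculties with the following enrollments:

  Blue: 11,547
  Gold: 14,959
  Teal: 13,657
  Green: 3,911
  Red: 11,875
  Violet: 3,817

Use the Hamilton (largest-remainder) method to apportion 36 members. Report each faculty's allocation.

Blue: 7, Gold: 9, Teal: 8, Green: 3, Red: 7, Violet: 2

Standard divisor: 59766 ÷ 36 ≈ 1660.167.
Standard quotas: Blue 6.9553, Gold 9.0105, Teal 8.2263, Green 2.3558, Red 7.1529, Violet 2.2992.
Lower quotas: Blue 6, Gold 9, Teal 8, Green 2, Red 7, Violet 2 (sum 34, leaving 2 seats).
Remainders in descending order: Blue 0.9553, Green 0.3558, Violet 0.2992, Teal 0.2263, Red 0.1529, Gold 0.0105.
Largest remainders: Blue, Green receive the extra seats.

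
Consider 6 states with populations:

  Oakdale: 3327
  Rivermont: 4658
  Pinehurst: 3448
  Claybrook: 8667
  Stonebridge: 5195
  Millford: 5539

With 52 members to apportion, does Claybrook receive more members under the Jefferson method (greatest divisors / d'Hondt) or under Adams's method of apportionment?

Jefferson: Oakdale 5, Rivermont 8, Pinehurst 6, Claybrook 15, Stonebridge 9, Millford 9.
Adams: Oakdale 6, Rivermont 8, Pinehurst 6, Claybrook 14, Stonebridge 9, Millford 9.
Claybrook gets 15 under Jefferson and 14 under Adams.

Jefferson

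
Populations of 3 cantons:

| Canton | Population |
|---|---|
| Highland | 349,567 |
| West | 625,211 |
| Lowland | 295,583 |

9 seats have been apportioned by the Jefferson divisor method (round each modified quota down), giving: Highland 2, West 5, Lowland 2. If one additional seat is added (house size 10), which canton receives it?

Highland

Priority for the next seat is population ÷ (current seats + 1).
Priorities: Highland 116522.333, West 104201.833, Lowland 98527.667.
Highest priority: Highland.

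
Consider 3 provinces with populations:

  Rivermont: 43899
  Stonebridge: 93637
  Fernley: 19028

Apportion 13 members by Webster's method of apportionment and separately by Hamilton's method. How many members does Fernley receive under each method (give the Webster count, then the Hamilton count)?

2 and 1

Webster: Rivermont 4, Stonebridge 7, Fernley 2.
Hamilton: Rivermont 4, Stonebridge 8, Fernley 1.
Fernley gets 2 under Webster and 1 under Hamilton.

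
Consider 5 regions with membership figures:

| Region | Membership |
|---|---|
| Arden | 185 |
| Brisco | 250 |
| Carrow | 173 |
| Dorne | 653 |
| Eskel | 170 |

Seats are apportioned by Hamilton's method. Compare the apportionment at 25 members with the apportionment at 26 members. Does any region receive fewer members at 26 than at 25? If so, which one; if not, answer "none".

none

At 25 seats: Arden 3, Brisco 4, Carrow 3, Dorne 12, Eskel 3.
At 26 seats: Arden 3, Brisco 5, Carrow 3, Dorne 12, Eskel 3.
No region's allocation decreased.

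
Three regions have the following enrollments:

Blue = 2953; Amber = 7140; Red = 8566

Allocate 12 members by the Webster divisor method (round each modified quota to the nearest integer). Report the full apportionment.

Blue 2; Amber 5; Red 5

Standard divisor 18659/12 ≈ 1554.917; standard quotas: Blue 1.899, Amber 4.592, Red 5.509.
Rounding to the nearest integer gives 2, 5, 6 = 13 seats, so the divisor must be adjusted.
With modified divisor 1570: modified quotas Blue 1.881, Amber 4.548, Red 5.456.
Rounding to the nearest integer: Blue 2, Amber 5, Red 5 (total 12).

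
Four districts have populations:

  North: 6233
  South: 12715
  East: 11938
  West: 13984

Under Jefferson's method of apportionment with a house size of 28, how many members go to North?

4

Standard divisor 44870/28 ≈ 1602.5; standard quotas: North 3.890, South 7.934, East 7.450, West 8.726.
Rounding down gives 3, 7, 7, 8 = 25 seats, so the divisor must be adjusted.
With modified divisor 1500: modified quotas North 4.155, South 8.477, East 7.959, West 9.323.
Rounding down: North 4, South 8, East 7, West 9 (total 28).
North receives 4.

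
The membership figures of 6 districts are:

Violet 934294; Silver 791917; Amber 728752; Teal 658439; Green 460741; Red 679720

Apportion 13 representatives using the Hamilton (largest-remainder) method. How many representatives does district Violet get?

Standard divisor: 4253863 ÷ 13 ≈ 327220.231.
Standard quotas: Violet 2.8552, Silver 2.4201, Amber 2.2271, Teal 2.0122, Green 1.4080, Red 2.0773.
Lower quotas: Violet 2, Silver 2, Amber 2, Teal 2, Green 1, Red 2 (sum 11, leaving 2 seats).
Remainders in descending order: Violet 0.8552, Silver 0.4201, Green 0.4080, Amber 0.2271, Red 0.0773, Teal 0.0122.
The surplus seats go to Violet, Silver.
Violet receives 3.

3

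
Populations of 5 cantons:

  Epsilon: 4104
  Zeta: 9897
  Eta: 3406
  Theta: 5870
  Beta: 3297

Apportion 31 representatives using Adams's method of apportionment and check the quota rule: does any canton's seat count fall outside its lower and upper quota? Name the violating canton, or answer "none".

none

Standard quotas: Epsilon 4.788, Zeta 11.545, Eta 3.973, Theta 6.848, Beta 3.846.
Adams allocation: Epsilon 5, Zeta 11, Eta 4, Theta 7, Beta 4.
Every allocation lies between the lower and upper quota.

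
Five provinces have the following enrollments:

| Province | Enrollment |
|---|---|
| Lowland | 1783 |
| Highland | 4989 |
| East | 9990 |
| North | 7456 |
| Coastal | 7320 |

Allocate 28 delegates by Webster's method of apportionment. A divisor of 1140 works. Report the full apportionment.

Lowland 2, Highland 4, East 9, North 7, Coastal 6

With modified divisor 1140: modified quotas Lowland 1.564, Highland 4.376, East 8.763, North 6.540, Coastal 6.421.
Rounding to the nearest integer: Lowland 2, Highland 4, East 9, North 7, Coastal 6 (total 28).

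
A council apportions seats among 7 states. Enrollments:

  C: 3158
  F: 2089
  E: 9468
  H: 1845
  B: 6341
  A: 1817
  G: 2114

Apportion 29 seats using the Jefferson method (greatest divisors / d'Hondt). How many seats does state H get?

2

Standard divisor 26832/29 ≈ 925.241; standard quotas: C 3.413, F 2.258, E 10.233, H 1.994, B 6.853, A 1.964, G 2.285.
Rounding down gives 3, 2, 10, 1, 6, 1, 2 = 25 seats, so the divisor must be adjusted.
With modified divisor 800: modified quotas C 3.947, F 2.611, E 11.835, H 2.306, B 7.926, A 2.271, G 2.643.
Rounding down: C 3, F 2, E 11, H 2, B 7, A 2, G 2 (total 29).
H receives 2.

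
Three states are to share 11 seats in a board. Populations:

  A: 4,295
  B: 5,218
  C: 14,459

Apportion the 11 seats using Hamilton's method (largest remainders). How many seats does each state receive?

A 2, B 2, C 7

Standard divisor: 23972 ÷ 11 ≈ 2179.273.
Standard quotas: A 1.9708, B 2.3944, C 6.6348.
Lower quotas: A 1, B 2, C 6 (sum 9, leaving 2 seats).
Remainders in descending order: A 0.9708, C 0.6348, B 0.3944.
Largest remainders: A, C receive the extra seats.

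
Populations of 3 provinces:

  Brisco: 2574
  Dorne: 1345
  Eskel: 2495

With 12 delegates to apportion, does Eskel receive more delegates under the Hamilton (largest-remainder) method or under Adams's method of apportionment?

Hamilton: Brisco 5, Dorne 2, Eskel 5.
Adams: Brisco 5, Dorne 3, Eskel 4.
Eskel gets 5 under Hamilton and 4 under Adams.

Hamilton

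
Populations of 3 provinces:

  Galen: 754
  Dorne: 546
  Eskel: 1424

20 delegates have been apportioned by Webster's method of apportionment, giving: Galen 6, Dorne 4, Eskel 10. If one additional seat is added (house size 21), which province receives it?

Priority for the next seat is population ÷ (current seats + 0.5).
Priorities: Galen 116.000, Dorne 121.333, Eskel 135.619.
Highest priority: Eskel.

Eskel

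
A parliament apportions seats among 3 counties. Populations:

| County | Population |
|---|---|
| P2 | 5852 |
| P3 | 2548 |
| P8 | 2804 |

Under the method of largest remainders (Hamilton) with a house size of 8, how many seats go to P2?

4

The standard divisor is 11204/8 ≈ 1400.5.
Standard quotas: P2 4.1785, P3 1.8194, P8 2.0021.
Lower quotas: P2 4, P3 1, P8 2 (sum 7, leaving 1 seat).
Remainders in descending order: P3 0.8194, P2 0.1785, P8 0.0021.
Largest remainder: P3 receives the extra seat.
P2 receives 4.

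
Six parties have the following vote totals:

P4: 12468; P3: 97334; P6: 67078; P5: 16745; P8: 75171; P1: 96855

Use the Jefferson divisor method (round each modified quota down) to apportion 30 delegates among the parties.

P4 1; P3 8; P6 6; P5 1; P8 6; P1 8

Standard divisor 365651/30 ≈ 12188.367; standard quotas: P4 1.023, P3 7.986, P6 5.503, P5 1.374, P8 6.167, P1 7.947.
Rounding down gives 1, 7, 5, 1, 6, 7 = 27 seats, so the divisor must be adjusted.
With modified divisor 11000: modified quotas P4 1.133, P3 8.849, P6 6.098, P5 1.522, P8 6.834, P1 8.805.
Rounding down: P4 1, P3 8, P6 6, P5 1, P8 6, P1 8 (total 30).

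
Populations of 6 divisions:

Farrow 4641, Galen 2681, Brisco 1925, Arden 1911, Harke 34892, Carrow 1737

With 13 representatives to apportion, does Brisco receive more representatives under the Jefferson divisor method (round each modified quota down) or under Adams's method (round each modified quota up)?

Jefferson: Farrow 1, Galen 0, Brisco 0, Arden 0, Harke 12, Carrow 0.
Adams: Farrow 1, Galen 1, Brisco 1, Arden 1, Harke 8, Carrow 1.
Brisco gets 0 under Jefferson and 1 under Adams.

Adams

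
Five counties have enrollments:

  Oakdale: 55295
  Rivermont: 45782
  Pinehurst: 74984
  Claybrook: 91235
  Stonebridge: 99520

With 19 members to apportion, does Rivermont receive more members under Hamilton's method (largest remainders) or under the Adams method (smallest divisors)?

Adams

Hamilton: Oakdale 3, Rivermont 2, Pinehurst 4, Claybrook 5, Stonebridge 5.
Adams: Oakdale 3, Rivermont 3, Pinehurst 4, Claybrook 4, Stonebridge 5.
Rivermont gets 2 under Hamilton and 3 under Adams.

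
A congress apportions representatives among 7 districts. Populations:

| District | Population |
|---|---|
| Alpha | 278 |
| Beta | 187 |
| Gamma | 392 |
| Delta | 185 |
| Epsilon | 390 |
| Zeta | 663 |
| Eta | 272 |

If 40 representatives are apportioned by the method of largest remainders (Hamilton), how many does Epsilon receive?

Total 2367; standard divisor 2367/40 ≈ 59.175.
Standard quotas: Alpha 4.698, Beta 3.160, Gamma 6.624, Delta 3.126, Epsilon 6.591, Zeta 11.204, Eta 4.597.
Lower quotas: Alpha 4, Beta 3, Gamma 6, Delta 3, Epsilon 6, Zeta 11, Eta 4 (sum 37, leaving 3 seats).
Remainders in descending order: Alpha 0.698, Gamma 0.624, Eta 0.597, Epsilon 0.591, Zeta 0.204, Beta 0.160, Delta 0.126.
The surplus seats go to Alpha, Gamma, Eta.
Epsilon receives 6.

6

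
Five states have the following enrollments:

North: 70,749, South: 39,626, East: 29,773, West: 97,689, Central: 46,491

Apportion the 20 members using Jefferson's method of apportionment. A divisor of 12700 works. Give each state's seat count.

With modified divisor 12700: modified quotas North 5.571, South 3.120, East 2.344, West 7.692, Central 3.661.
Rounding down: North 5, South 3, East 2, West 7, Central 3 (total 20).

North 5, South 3, East 2, West 7, Central 3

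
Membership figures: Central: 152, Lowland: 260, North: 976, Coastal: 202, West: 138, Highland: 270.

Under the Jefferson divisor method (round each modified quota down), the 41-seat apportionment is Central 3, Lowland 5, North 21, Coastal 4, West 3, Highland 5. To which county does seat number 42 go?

Priority for the next seat is population ÷ (current seats + 1).
Priorities: Central 38.000, Lowland 43.333, North 44.364, Coastal 40.400, West 34.500, Highland 45.000.
Highest priority: Highland.

Highland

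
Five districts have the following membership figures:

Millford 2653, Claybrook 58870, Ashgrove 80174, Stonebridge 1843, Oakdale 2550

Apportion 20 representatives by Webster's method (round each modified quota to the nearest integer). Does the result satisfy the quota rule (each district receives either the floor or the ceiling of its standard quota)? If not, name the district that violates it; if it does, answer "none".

Standard quotas: Millford 0.363, Claybrook 8.059, Ashgrove 10.976, Stonebridge 0.252, Oakdale 0.349.
Webster allocation: Millford 0, Claybrook 8, Ashgrove 12, Stonebridge 0, Oakdale 0.
Ashgrove has quota 10.976 (lower 10, upper 11) but receives 12 — outside the quota interval.

Ashgrove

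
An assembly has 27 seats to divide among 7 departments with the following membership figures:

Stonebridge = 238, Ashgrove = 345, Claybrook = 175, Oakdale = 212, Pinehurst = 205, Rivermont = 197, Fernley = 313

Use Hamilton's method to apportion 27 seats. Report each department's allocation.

Stonebridge: 4, Ashgrove: 6, Claybrook: 3, Oakdale: 3, Pinehurst: 3, Rivermont: 3, Fernley: 5

The standard divisor is 1685/27 ≈ 62.407.
Standard quotas: Stonebridge 3.814, Ashgrove 5.528, Claybrook 2.804, Oakdale 3.397, Pinehurst 3.285, Rivermont 3.157, Fernley 5.015.
Lower quotas: Stonebridge 3, Ashgrove 5, Claybrook 2, Oakdale 3, Pinehurst 3, Rivermont 3, Fernley 5 (sum 24, leaving 3 seats).
Remainders in descending order: Stonebridge 0.814, Claybrook 0.804, Ashgrove 0.528, Oakdale 0.397, Pinehurst 0.285, Rivermont 0.157, Fernley 0.015.
Largest remainders: Stonebridge, Claybrook, Ashgrove receive the extra seats.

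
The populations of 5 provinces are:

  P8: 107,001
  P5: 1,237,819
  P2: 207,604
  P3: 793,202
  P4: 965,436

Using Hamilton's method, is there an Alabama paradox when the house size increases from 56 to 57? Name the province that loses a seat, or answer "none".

P2

At 56 seats: P8 2, P5 21, P2 4, P3 13, P4 16.
At 57 seats: P8 2, P5 21, P2 3, P3 14, P4 17.
P2 drops from 4 to 3.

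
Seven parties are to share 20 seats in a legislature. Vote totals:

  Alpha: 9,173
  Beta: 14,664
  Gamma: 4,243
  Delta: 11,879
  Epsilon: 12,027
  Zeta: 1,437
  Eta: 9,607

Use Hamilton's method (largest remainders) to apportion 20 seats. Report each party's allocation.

Alpha: 3; Beta: 5; Gamma: 1; Delta: 4; Epsilon: 4; Zeta: 0; Eta: 3

Standard divisor: 63030 ÷ 20 ≈ 3151.5.
Standard quotas: Alpha 2.9107, Beta 4.6530, Gamma 1.3463, Delta 3.7693, Epsilon 3.8163, Zeta 0.4560, Eta 3.0484.
Lower quotas: Alpha 2, Beta 4, Gamma 1, Delta 3, Epsilon 3, Zeta 0, Eta 3 (sum 16, leaving 4 seats).
Remainders in descending order: Alpha 0.9107, Epsilon 0.8163, Delta 0.7693, Beta 0.6530, Zeta 0.4560, Gamma 0.3463, Eta 0.0484.
The surplus seats go to Alpha, Epsilon, Delta, Beta.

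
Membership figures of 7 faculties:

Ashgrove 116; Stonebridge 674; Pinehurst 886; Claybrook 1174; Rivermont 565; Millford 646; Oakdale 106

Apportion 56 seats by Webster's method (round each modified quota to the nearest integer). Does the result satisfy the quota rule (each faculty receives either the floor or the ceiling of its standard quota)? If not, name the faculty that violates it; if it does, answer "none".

Standard quotas: Ashgrove 1.559, Stonebridge 9.058, Pinehurst 11.907, Claybrook 15.777, Rivermont 7.593, Millford 8.682, Oakdale 1.425.
Webster allocation: Ashgrove 2, Stonebridge 9, Pinehurst 12, Claybrook 16, Rivermont 7, Millford 9, Oakdale 1.
Every allocation lies between the lower and upper quota.

none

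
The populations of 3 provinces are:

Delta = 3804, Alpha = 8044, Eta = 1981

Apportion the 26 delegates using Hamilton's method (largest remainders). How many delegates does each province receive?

Delta 7; Alpha 15; Eta 4

Standard divisor: 13829 ÷ 26 ≈ 531.885.
Standard quotas: Delta 7.1519, Alpha 15.1236, Eta 3.7245.
Lower quotas: Delta 7, Alpha 15, Eta 3 (sum 25, leaving 1 seat).
Remainders in descending order: Eta 0.7245, Delta 0.1519, Alpha 0.1236.
Largest remainder: Eta receives the extra seat.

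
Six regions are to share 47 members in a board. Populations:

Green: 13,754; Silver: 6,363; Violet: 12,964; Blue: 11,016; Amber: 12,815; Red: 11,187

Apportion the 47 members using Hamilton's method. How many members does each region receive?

Total 68099; standard divisor 68099/47 ≈ 1448.915.
Standard quotas: Green 9.4926, Silver 4.3916, Violet 8.9474, Blue 7.6029, Amber 8.8445, Red 7.7210.
Lower quotas: Green 9, Silver 4, Violet 8, Blue 7, Amber 8, Red 7 (sum 43, leaving 4 seats).
Remainders in descending order: Violet 0.9474, Amber 0.8445, Red 0.7210, Blue 0.6029, Green 0.4926, Silver 0.3916.
Largest remainders: Violet, Amber, Red, Blue receive the extra seats.

Green 9; Silver 4; Violet 9; Blue 8; Amber 9; Red 8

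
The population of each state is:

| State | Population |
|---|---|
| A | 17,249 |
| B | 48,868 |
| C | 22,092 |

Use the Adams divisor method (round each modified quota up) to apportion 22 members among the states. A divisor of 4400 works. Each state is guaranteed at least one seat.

With modified divisor 4400: modified quotas A 3.920, B 11.106, C 5.021.
Rounding up: A 4, B 12, C 6 (total 22).

A: 4; B: 12; C: 6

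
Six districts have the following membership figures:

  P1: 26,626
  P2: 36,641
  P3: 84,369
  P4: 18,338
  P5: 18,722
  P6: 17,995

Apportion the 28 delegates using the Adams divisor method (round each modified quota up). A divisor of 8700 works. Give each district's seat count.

P1 4; P2 5; P3 10; P4 3; P5 3; P6 3

With modified divisor 8700: modified quotas P1 3.060, P2 4.212, P3 9.698, P4 2.108, P5 2.152, P6 2.068.
Rounding up: P1 4, P2 5, P3 10, P4 3, P5 3, P6 3 (total 28).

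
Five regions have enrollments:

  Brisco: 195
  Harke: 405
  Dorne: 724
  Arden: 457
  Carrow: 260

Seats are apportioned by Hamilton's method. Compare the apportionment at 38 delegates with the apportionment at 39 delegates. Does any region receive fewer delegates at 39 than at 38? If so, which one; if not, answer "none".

At 38 seats: Brisco 4, Harke 8, Dorne 13, Arden 8, Carrow 5.
At 39 seats: Brisco 3, Harke 8, Dorne 14, Arden 9, Carrow 5.
Brisco drops from 4 to 3.

Brisco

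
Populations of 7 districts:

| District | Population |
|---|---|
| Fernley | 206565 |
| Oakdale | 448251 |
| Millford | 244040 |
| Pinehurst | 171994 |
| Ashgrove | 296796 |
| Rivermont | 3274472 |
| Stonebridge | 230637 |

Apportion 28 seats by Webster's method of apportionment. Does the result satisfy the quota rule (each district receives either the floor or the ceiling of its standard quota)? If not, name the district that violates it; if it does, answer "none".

none

Standard quotas: Fernley 1.187, Oakdale 2.576, Millford 1.402, Pinehurst 0.988, Ashgrove 1.705, Rivermont 18.816, Stonebridge 1.325.
Webster allocation: Fernley 1, Oakdale 3, Millford 1, Pinehurst 1, Ashgrove 2, Rivermont 19, Stonebridge 1.
Every allocation lies between the lower and upper quota.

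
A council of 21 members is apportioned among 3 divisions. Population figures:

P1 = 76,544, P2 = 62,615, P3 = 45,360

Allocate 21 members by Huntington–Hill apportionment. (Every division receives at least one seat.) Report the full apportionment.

P1=9, P2=7, P3=5

With divisor 8694: modified quotas P1 8.804, P2 7.202, P3 5.217.
Geometric-mean thresholds: P1 √(8·9)=8.485, P2 √(7·8)=7.483, P3 √(5·6)=5.477.
Each quota rounded against its threshold gives P1 9, P2 7, P3 5 (total 21).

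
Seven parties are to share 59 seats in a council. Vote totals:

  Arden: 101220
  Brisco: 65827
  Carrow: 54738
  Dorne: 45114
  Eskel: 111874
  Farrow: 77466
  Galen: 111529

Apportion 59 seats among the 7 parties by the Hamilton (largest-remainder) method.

Arden=10; Brisco=7; Carrow=6; Dorne=5; Eskel=12; Farrow=8; Galen=11

Standard divisor: 567768 ÷ 59 ≈ 9623.186.
Standard quotas: Arden 10.5183, Brisco 6.8405, Carrow 5.6881, Dorne 4.6881, Eskel 11.6255, Farrow 8.0499, Galen 11.5896.
Lower quotas: Arden 10, Brisco 6, Carrow 5, Dorne 4, Eskel 11, Farrow 8, Galen 11 (sum 55, leaving 4 seats).
Remainders in descending order: Brisco 0.8405, Carrow 0.6881, Dorne 0.6881, Eskel 0.6255, Galen 0.5896, Arden 0.5183, Farrow 0.0499.
The surplus seats go to Brisco, Carrow, Dorne, Eskel.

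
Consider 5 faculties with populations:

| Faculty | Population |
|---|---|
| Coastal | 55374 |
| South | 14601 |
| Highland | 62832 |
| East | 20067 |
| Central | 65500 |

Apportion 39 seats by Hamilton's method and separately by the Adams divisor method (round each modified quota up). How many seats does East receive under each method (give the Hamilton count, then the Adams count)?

3 and 4

Hamilton: Coastal 10, South 3, Highland 11, East 3, Central 12.
Adams: Coastal 10, South 3, Highland 11, East 4, Central 11.
East gets 3 under Hamilton and 4 under Adams.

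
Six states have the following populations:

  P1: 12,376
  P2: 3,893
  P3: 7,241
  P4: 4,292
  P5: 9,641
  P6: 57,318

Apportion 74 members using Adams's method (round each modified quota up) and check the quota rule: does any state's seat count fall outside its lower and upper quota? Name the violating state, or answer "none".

P6

Standard quotas: P1 9.665, P2 3.040, P3 5.655, P4 3.352, P5 7.529, P6 44.760.
Adams allocation: P1 10, P2 3, P3 6, P4 4, P5 8, P6 43.
P6 has quota 44.760 (lower 44, upper 45) but receives 43 — outside the quota interval.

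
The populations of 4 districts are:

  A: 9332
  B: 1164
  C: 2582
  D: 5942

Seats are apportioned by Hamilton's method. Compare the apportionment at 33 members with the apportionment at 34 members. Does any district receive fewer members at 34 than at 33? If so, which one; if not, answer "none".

C

At 33 seats: A 16, B 2, C 5, D 10.
At 34 seats: A 17, B 2, C 4, D 11.
C drops from 5 to 4.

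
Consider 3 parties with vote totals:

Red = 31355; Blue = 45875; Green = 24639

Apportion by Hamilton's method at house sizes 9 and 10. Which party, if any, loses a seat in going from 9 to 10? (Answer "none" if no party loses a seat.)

At 9 seats: Red 3, Blue 4, Green 2.
At 10 seats: Red 3, Blue 5, Green 2.
No party's allocation decreased.

none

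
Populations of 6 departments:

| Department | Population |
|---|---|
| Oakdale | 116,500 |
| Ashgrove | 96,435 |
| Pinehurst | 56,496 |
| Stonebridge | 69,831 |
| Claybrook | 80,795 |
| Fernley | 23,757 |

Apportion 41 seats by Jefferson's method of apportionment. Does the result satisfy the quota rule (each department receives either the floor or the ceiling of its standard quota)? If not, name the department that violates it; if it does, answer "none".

Standard quotas: Oakdale 10.762, Ashgrove 8.909, Pinehurst 5.219, Stonebridge 6.451, Claybrook 7.464, Fernley 2.195.
Jefferson allocation: Oakdale 11, Ashgrove 9, Pinehurst 5, Stonebridge 6, Claybrook 8, Fernley 2.
Every allocation lies between the lower and upper quota.

none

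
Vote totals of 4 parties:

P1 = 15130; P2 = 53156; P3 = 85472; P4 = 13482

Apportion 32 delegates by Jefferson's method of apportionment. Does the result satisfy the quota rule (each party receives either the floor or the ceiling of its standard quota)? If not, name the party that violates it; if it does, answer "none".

none

Standard quotas: P1 2.895, P2 10.171, P3 16.354, P4 2.580.
Jefferson allocation: P1 3, P2 10, P3 17, P4 2.
Every allocation lies between the lower and upper quota.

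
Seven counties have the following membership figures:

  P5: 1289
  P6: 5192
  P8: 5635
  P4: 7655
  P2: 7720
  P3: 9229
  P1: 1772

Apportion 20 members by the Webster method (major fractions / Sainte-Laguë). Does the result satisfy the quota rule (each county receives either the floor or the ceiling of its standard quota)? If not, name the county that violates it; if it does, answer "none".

none

Standard quotas: P5 0.670, P6 2.698, P8 2.928, P4 3.977, P2 4.011, P3 4.795, P1 0.921.
Webster allocation: P5 1, P6 3, P8 3, P4 4, P2 4, P3 4, P1 1.
Every allocation lies between the lower and upper quota.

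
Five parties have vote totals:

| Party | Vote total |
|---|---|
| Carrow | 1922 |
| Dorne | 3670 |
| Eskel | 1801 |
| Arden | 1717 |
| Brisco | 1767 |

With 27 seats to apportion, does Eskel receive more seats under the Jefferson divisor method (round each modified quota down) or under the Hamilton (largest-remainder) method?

Hamilton

Jefferson: Carrow 5, Dorne 10, Eskel 4, Arden 4, Brisco 4.
Hamilton: Carrow 5, Dorne 9, Eskel 5, Arden 4, Brisco 4.
Eskel gets 4 under Jefferson and 5 under Hamilton.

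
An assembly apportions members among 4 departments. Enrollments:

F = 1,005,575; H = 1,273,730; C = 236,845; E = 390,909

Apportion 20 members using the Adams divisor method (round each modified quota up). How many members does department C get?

Standard divisor 2907059/20 ≈ 145352.95; standard quotas: F 6.918, H 8.763, C 1.629, E 2.689.
Rounding up gives 7, 9, 2, 3 = 21 seats, so the divisor must be adjusted.
With modified divisor 163400: modified quotas F 6.154, H 7.795, C 1.449, E 2.392.
Rounding up: F 7, H 8, C 2, E 3 (total 20).
C receives 2.

2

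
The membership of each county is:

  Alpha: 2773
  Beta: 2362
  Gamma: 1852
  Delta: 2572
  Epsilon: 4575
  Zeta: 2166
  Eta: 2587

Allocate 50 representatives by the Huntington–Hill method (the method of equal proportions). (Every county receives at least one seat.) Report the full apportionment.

Alpha: 7, Beta: 6, Gamma: 5, Delta: 7, Epsilon: 12, Zeta: 6, Eta: 7

With divisor 383: modified quotas Alpha 7.240, Beta 6.167, Gamma 4.836, Delta 6.715, Epsilon 11.945, Zeta 5.655, Eta 6.755.
Geometric-mean thresholds: Alpha √(7·8)=7.483, Beta √(6·7)=6.481, Gamma √(4·5)=4.472, Delta √(6·7)=6.481, Epsilon √(11·12)=11.489, Zeta √(5·6)=5.477, Eta √(6·7)=6.481.
Each quota rounded against its threshold gives Alpha 7, Beta 6, Gamma 5, Delta 7, Epsilon 12, Zeta 6, Eta 7 (total 50).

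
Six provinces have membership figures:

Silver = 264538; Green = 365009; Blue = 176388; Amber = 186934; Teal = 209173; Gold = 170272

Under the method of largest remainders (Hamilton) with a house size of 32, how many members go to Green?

9

The standard divisor is 1372314/32 ≈ 42884.812.
Standard quotas: Silver 6.1686, Green 8.5114, Blue 4.1131, Amber 4.3590, Teal 4.8776, Gold 3.9704.
Lower quotas: Silver 6, Green 8, Blue 4, Amber 4, Teal 4, Gold 3 (sum 29, leaving 3 seats).
Remainders in descending order: Gold 0.9704, Teal 0.8776, Green 0.5114, Amber 0.3590, Silver 0.1686, Blue 0.1131.
Largest remainders: Gold, Teal, Green receive the extra seats.
Green receives 9.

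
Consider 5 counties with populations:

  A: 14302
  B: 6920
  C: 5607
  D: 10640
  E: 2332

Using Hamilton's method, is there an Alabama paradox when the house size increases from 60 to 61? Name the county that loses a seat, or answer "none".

E

At 60 seats: A 22, B 10, C 8, D 16, E 4.
At 61 seats: A 22, B 11, C 9, D 16, E 3.
E drops from 4 to 3.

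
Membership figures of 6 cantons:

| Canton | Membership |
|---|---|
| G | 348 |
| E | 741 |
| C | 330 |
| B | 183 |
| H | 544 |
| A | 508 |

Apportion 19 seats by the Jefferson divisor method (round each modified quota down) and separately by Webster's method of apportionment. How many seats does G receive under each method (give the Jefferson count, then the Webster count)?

Jefferson: G 2, E 6, C 2, B 1, H 4, A 4.
Webster: G 3, E 5, C 2, B 1, H 4, A 4.
G gets 2 under Jefferson and 3 under Webster.

2 and 3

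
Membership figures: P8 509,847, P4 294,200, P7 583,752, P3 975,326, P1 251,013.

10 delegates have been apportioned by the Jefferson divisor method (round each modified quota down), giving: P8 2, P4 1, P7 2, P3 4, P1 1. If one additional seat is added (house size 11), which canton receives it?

P3

Priority for the next seat is population ÷ (current seats + 1).
Priorities: P8 169949.000, P4 147100.000, P7 194584.000, P3 195065.200, P1 125506.500.
Highest priority: P3.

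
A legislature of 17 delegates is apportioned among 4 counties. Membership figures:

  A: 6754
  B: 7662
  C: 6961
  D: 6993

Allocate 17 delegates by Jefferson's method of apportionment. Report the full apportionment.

A 4; B 5; C 4; D 4

Standard divisor 28370/17 ≈ 1668.824; standard quotas: A 4.047, B 4.591, C 4.171, D 4.190.
Rounding down gives 4, 4, 4, 4 = 16 seats, so the divisor must be adjusted.
With modified divisor 1500: modified quotas A 4.503, B 5.108, C 4.641, D 4.662.
Rounding down: A 4, B 5, C 4, D 4 (total 17).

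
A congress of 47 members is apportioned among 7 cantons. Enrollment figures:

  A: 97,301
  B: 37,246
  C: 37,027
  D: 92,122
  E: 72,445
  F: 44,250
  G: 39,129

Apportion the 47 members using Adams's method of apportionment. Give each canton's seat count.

Standard divisor 419520/47 ≈ 8925.957; standard quotas: A 10.901, B 4.173, C 4.148, D 10.321, E 8.116, F 4.957, G 4.384.
Rounding up gives 11, 5, 5, 11, 9, 5, 5 = 51 seats, so the divisor must be adjusted.
With modified divisor 9500: modified quotas A 10.242, B 3.921, C 3.898, D 9.697, E 7.626, F 4.658, G 4.119.
Rounding up: A 11, B 4, C 4, D 10, E 8, F 5, G 5 (total 47).

A 11; B 4; C 4; D 10; E 8; F 5; G 5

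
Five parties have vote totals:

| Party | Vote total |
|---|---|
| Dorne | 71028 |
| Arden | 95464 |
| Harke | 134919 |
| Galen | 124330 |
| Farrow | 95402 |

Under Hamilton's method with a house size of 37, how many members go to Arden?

Standard divisor: 521143 ÷ 37 ≈ 14084.946.
Standard quotas: Dorne 5.0428, Arden 6.7777, Harke 9.5790, Galen 8.8272, Farrow 6.7733.
Lower quotas: Dorne 5, Arden 6, Harke 9, Galen 8, Farrow 6 (sum 34, leaving 3 seats).
Remainders in descending order: Galen 0.8272, Arden 0.7777, Farrow 0.7733, Harke 0.5790, Dorne 0.0428.
The surplus seats go to Galen, Arden, Farrow.
Arden receives 7.

7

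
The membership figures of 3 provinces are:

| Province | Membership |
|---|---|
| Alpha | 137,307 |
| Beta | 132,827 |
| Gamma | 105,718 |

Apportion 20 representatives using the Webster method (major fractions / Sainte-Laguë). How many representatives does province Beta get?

Standard divisor 375852/20 ≈ 18792.6; standard quotas: Alpha 7.306, Beta 7.068, Gamma 5.626.
Rounding to the nearest integer gives Alpha 7, Beta 7, Gamma 6 — total 20, matching the house size, so no adjustment is needed.
Beta receives 7.

7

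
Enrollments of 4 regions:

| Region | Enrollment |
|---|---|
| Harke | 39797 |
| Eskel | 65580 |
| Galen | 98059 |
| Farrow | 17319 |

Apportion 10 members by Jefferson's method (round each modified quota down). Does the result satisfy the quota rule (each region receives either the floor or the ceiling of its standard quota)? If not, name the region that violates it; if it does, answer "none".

Standard quotas: Harke 1.803, Eskel 2.971, Galen 4.442, Farrow 0.785.
Jefferson allocation: Harke 2, Eskel 3, Galen 5, Farrow 0.
Every allocation lies between the lower and upper quota.

none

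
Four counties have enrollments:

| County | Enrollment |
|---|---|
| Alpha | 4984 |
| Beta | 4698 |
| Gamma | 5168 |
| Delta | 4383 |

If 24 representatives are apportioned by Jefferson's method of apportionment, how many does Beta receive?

6

Standard divisor 19233/24 ≈ 801.375; standard quotas: Alpha 6.219, Beta 5.862, Gamma 6.449, Delta 5.469.
Rounding down gives 6, 5, 6, 5 = 22 seats, so the divisor must be adjusted.
With modified divisor 734: modified quotas Alpha 6.790, Beta 6.401, Gamma 7.041, Delta 5.971.
Rounding down: Alpha 6, Beta 6, Gamma 7, Delta 5 (total 24).
Beta receives 6.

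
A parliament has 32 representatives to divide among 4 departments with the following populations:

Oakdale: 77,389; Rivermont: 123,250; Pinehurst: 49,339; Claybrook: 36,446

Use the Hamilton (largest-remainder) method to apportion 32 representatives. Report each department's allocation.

Oakdale=9, Rivermont=14, Pinehurst=5, Claybrook=4

Total 286424; standard divisor 286424/32 ≈ 8950.75.
Standard quotas: Oakdale 8.6461, Rivermont 13.7698, Pinehurst 5.5123, Claybrook 4.0718.
Lower quotas: Oakdale 8, Rivermont 13, Pinehurst 5, Claybrook 4 (sum 30, leaving 2 seats).
Remainders in descending order: Rivermont 0.7698, Oakdale 0.6461, Pinehurst 0.5123, Claybrook 0.0718.
The surplus seats go to Rivermont, Oakdale.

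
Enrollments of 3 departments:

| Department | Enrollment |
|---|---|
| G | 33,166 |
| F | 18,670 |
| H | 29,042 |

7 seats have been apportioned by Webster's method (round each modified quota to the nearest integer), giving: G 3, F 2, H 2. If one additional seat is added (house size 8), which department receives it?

Priority for the next seat is population ÷ (current seats + 0.5).
Priorities: G 9476.000, F 7468.000, H 11616.800.
Highest priority: H.

H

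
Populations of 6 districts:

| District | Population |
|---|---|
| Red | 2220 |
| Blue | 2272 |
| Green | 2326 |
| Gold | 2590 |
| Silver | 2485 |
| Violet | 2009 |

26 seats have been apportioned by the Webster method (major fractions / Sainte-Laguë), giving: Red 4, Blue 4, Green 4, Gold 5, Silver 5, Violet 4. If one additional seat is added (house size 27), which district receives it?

Priority for the next seat is population ÷ (current seats + 0.5).
Priorities: Red 493.333, Blue 504.889, Green 516.889, Gold 470.909, Silver 451.818, Violet 446.444.
Highest priority: Green.

Green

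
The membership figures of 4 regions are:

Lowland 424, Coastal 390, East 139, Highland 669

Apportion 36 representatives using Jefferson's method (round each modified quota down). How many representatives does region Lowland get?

Standard divisor 1622/36 ≈ 45.056; standard quotas: Lowland 9.411, Coastal 8.656, East 3.085, Highland 14.848.
Rounding down gives 9, 8, 3, 14 = 34 seats, so the divisor must be adjusted.
With modified divisor 43: modified quotas Lowland 9.860, Coastal 9.070, East 3.233, Highland 15.558.
Rounding down: Lowland 9, Coastal 9, East 3, Highland 15 (total 36).
Lowland receives 9.

9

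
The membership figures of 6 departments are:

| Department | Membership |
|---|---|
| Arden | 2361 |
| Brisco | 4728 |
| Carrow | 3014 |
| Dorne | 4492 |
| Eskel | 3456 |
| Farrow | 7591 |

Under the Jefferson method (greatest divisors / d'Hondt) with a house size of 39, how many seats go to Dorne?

7

Standard divisor 25642/39 ≈ 657.487; standard quotas: Arden 3.591, Brisco 7.191, Carrow 4.584, Dorne 6.832, Eskel 5.256, Farrow 11.545.
Rounding down gives 3, 7, 4, 6, 5, 11 = 36 seats, so the divisor must be adjusted.
With modified divisor 600: modified quotas Arden 3.935, Brisco 7.880, Carrow 5.023, Dorne 7.487, Eskel 5.760, Farrow 12.652.
Rounding down: Arden 3, Brisco 7, Carrow 5, Dorne 7, Eskel 5, Farrow 12 (total 39).
Dorne receives 7.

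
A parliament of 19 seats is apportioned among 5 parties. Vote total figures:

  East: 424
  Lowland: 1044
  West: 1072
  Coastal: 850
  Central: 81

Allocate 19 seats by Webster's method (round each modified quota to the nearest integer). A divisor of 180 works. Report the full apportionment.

With modified divisor 180: modified quotas East 2.356, Lowland 5.800, West 5.956, Coastal 4.722, Central 0.450.
Rounding to the nearest integer: East 2, Lowland 6, West 6, Coastal 5, Central 0 (total 19).

East 2; Lowland 6; West 6; Coastal 5; Central 0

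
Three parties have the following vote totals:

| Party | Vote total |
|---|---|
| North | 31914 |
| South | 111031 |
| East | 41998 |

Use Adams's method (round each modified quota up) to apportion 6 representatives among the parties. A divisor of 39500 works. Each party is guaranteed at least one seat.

North 1, South 3, East 2

With modified divisor 39500: modified quotas North 0.808, South 2.811, East 1.063.
Rounding up: North 1, South 3, East 2 (total 6).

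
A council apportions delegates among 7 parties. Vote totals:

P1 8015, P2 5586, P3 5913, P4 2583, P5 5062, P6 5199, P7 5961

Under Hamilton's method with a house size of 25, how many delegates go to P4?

Total 38319; standard divisor 38319/25 ≈ 1532.76.
Standard quotas: P1 5.2291, P2 3.6444, P3 3.8577, P4 1.6852, P5 3.3025, P6 3.3919, P7 3.8891.
Lower quotas: P1 5, P2 3, P3 3, P4 1, P5 3, P6 3, P7 3 (sum 21, leaving 4 seats).
Remainders in descending order: P7 0.8891, P3 0.8577, P4 0.6852, P2 0.6444, P6 0.3919, P5 0.3025, P1 0.2291.
Largest remainders: P7, P3, P4, P2 receive the extra seats.
P4 receives 2.

2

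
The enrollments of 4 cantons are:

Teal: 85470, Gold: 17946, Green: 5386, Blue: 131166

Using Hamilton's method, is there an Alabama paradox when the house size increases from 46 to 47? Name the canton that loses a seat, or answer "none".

Gold

At 46 seats: Teal 16, Gold 4, Green 1, Blue 25.
At 47 seats: Teal 17, Gold 3, Green 1, Blue 26.
Gold drops from 4 to 3.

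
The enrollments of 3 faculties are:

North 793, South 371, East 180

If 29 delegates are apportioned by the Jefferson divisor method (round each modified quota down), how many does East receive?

4

Standard divisor 1344/29 ≈ 46.345; standard quotas: North 17.111, South 8.005, East 3.884.
Rounding down gives 17, 8, 3 = 28 seats, so the divisor must be adjusted.
With modified divisor 44.5: modified quotas North 17.820, South 8.337, East 4.045.
Rounding down: North 17, South 8, East 4 (total 29).
East receives 4.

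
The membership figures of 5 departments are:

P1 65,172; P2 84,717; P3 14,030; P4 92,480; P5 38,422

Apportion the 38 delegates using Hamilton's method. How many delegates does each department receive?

P1 8, P2 11, P3 2, P4 12, P5 5

Total 294821; standard divisor 294821/38 ≈ 7758.447.
Standard quotas: P1 8.4001, P2 10.9193, P3 1.8084, P4 11.9199, P5 4.9523.
Lower quotas: P1 8, P2 10, P3 1, P4 11, P5 4 (sum 34, leaving 4 seats).
Remainders in descending order: P5 0.9523, P4 0.9199, P2 0.9193, P3 0.8084, P1 0.4001.
Largest remainders: P5, P4, P2, P3 receive the extra seats.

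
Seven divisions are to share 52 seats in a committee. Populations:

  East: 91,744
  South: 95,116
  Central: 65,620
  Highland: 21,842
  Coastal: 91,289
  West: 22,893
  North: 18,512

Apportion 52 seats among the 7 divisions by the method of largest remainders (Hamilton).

Total 407016; standard divisor 407016/52 ≈ 7827.231.
Standard quotas: East 11.7211, South 12.1519, Central 8.3836, Highland 2.7905, Coastal 11.6630, West 2.9248, North 2.3651.
Lower quotas: East 11, South 12, Central 8, Highland 2, Coastal 11, West 2, North 2 (sum 48, leaving 4 seats).
Remainders in descending order: West 0.9248, Highland 0.7905, East 0.7211, Coastal 0.6630, Central 0.3836, North 0.3651, South 0.1519.
The surplus seats go to West, Highland, East, Coastal.

East=12, South=12, Central=8, Highland=3, Coastal=12, West=3, North=2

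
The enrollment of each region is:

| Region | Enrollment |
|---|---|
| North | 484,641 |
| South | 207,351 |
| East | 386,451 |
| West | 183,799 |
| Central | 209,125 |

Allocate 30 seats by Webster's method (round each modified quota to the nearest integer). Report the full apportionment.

Standard divisor 1471367/30 ≈ 49045.567; standard quotas: North 9.881, South 4.228, East 7.879, West 3.748, Central 4.264.
Rounding to the nearest integer gives North 10, South 4, East 8, West 4, Central 4 — total 30, matching the house size, so no adjustment is needed.

North=10, South=4, East=8, West=4, Central=4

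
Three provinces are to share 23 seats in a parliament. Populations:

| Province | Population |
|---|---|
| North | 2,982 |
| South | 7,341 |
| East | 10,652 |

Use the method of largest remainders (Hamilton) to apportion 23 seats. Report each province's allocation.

Total 20975; standard divisor 20975/23 ≈ 911.957.
Standard quotas: North 3.2699, South 8.0497, East 11.6804.
Lower quotas: North 3, South 8, East 11 (sum 22, leaving 1 seat).
Remainders in descending order: East 0.6804, North 0.2699, South 0.0497.
The surplus seat goes to East.

North 3, South 8, East 12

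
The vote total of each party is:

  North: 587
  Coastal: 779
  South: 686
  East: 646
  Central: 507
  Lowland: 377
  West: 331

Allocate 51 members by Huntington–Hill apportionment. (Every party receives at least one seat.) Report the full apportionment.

With divisor 77: modified quotas North 7.623, Coastal 10.117, South 8.909, East 8.390, Central 6.584, Lowland 4.896, West 4.299.
Geometric-mean thresholds: North √(7·8)=7.483, Coastal √(10·11)=10.488, South √(8·9)=8.485, East √(8·9)=8.485, Central √(6·7)=6.481, Lowland √(4·5)=4.472, West √(4·5)=4.472.
Each quota rounded against its threshold gives North 8, Coastal 10, South 9, East 8, Central 7, Lowland 5, West 4 (total 51).

North: 8, Coastal: 10, South: 9, East: 8, Central: 7, Lowland: 5, West: 4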